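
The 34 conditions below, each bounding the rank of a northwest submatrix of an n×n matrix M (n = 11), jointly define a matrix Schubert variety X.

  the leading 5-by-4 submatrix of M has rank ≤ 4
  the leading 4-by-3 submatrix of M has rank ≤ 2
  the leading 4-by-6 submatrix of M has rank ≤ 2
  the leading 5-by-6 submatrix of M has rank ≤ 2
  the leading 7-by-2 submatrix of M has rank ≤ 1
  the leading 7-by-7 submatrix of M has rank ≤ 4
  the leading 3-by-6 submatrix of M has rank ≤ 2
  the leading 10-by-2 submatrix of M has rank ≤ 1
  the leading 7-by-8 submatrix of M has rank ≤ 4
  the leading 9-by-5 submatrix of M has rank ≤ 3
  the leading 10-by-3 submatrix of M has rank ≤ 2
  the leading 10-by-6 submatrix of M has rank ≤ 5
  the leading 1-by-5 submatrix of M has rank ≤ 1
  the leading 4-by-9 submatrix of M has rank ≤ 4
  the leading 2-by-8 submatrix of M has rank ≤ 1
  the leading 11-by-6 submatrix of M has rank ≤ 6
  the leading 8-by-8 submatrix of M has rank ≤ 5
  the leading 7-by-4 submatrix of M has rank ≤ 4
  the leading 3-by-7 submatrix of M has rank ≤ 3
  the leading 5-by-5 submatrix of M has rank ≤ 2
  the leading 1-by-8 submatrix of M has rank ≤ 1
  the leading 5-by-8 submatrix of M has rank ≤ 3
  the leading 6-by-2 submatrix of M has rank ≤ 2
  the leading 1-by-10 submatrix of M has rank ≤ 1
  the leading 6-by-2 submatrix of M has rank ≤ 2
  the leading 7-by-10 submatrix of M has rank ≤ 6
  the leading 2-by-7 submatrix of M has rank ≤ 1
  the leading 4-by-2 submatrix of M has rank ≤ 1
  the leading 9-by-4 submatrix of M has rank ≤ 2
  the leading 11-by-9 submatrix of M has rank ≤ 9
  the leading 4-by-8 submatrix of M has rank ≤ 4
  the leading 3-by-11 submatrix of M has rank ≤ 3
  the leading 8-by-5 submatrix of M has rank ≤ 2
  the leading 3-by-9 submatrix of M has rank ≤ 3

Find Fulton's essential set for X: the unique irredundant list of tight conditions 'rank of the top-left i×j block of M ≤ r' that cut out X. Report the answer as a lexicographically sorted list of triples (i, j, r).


The tightest implied rank at each (i,j), from the 34 conditions:

  R[1]: 1  1  1  1  1  1  1  1  1  1  1
  R[2]: 1  1  1  1  1  1  1  1  2  2  2
  R[3]: 1  1  2  2  2  2  2  2  3  3  3
  R[4]: 1  1  2  2  2  2  3  3  4  4  4
  R[5]: 1  1  2  2  2  2  3  3  4  5  5
  R[6]: 1  1  2  2  2  3  4  4  5  6  6
  R[7]: 1  1  2  2  2  3  4  4  5  6  7
  R[8]: 1  1  2  2  2  3  4  5  6  7  8
  R[9]: 1  1  2  2  3  4  5  6  7  8  9
  R[10]: 1  1  2  3  4  5  6  7  8  9  10
  R[11]: 1  2  3  4  5  6  7  8  9  10  11

hence w(1..11) = (1, 9, 3, 7, 10, 6, 11, 8, 5, 4, 2).

Rothe diagram D(w) (30 cells), 7 SE-corners (essential conditions):

[(2, 8, 1), (5, 6, 2), (5, 8, 3), (7, 8, 4), (8, 5, 2), (9, 4, 2), (10, 2, 1)]


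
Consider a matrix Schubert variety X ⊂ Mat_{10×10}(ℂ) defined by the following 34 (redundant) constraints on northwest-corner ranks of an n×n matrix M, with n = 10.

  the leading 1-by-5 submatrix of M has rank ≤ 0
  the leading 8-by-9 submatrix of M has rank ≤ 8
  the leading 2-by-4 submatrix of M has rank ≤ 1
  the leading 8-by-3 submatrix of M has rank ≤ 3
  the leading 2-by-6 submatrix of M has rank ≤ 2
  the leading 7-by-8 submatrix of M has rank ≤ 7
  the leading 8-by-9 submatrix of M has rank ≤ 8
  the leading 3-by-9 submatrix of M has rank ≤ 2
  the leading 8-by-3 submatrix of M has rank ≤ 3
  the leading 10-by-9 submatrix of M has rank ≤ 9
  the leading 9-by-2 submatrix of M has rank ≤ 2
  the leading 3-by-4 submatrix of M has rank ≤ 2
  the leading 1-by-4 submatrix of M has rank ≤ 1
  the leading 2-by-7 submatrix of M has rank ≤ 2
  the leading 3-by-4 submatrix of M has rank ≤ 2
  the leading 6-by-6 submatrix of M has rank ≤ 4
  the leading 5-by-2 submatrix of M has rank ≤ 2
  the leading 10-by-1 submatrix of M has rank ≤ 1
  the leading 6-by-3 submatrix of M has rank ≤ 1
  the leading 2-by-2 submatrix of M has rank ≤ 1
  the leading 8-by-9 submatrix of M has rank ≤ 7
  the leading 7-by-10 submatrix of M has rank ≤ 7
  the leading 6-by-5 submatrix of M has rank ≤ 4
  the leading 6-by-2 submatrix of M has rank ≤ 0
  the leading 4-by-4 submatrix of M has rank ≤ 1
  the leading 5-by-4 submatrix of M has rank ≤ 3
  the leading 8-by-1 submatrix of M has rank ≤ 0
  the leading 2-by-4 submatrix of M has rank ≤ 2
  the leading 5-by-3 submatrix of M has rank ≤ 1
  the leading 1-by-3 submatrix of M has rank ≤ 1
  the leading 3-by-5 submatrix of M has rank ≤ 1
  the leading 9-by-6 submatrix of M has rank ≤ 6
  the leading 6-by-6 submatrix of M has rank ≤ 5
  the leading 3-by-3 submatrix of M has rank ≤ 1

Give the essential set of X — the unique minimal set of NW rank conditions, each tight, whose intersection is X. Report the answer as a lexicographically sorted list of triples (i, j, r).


Computing R[i][j] = min implied NW-rank bound (n=10, 34 conditions):

  i=1: 0 0 0 0 0 1 1 1 1 1
  i=2: 0 0 1 1 1 2 2 2 2 2
  i=3: 0 0 1 1 1 2 2 2 2 3
  i=4: 0 0 1 1 2 3 3 3 3 4
  i=5: 0 0 1 2 3 4 4 4 4 5
  i=6: 0 0 1 2 3 4 5 5 5 6
  i=7: 0 1 2 3 4 5 6 6 6 7
  i=8: 0 1 2 3 4 5 6 7 7 8
  i=9: 1 2 3 4 5 6 7 8 8 9
  i=10: 1 2 3 4 5 6 7 8 9 10

hence w(1..10) = (6, 3, 10, 5, 4, 7, 2, 8, 1, 9).

|D(w)|=23, |Ess(w)|=6:

[(1, 5, 0), (3, 5, 1), (3, 9, 2), (4, 4, 1), (6, 2, 0), (8, 1, 0)]


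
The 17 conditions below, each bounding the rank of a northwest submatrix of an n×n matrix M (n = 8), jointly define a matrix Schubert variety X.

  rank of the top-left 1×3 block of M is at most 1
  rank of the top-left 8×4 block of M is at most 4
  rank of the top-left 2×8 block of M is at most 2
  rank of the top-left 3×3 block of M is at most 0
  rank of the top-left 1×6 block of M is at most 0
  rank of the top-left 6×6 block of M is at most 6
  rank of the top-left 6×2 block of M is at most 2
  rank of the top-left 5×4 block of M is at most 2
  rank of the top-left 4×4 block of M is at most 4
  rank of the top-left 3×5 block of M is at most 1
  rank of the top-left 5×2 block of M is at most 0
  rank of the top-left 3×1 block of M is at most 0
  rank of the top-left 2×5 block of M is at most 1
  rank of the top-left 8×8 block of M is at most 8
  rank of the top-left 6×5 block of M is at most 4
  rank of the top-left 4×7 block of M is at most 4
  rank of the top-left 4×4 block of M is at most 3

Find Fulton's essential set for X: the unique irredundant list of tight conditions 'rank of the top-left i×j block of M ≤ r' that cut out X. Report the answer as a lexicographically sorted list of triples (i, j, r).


The tightest implied rank at each (i,j), from the 17 conditions:

  i=1: 0, 0, 0, 0, 0, 0, 1, 1
  i=2: 0, 0, 0, 1, 1, 1, 2, 2
  i=3: 0, 0, 0, 1, 1, 2, 3, 3
  i=4: 0, 0, 1, 2, 2, 3, 4, 4
  i=5: 0, 0, 1, 2, 3, 4, 5, 5
  i=6: 1, 1, 2, 3, 4, 5, 6, 6
  i=7: 1, 2, 3, 4, 5, 6, 7, 7
  i=8: 1, 2, 3, 4, 5, 6, 7, 8

so w = (7, 4, 6, 3, 5, 1, 2, 8).

Fulton essential set (4 of the 17 Rothe cells):

[(1, 6, 0), (3, 3, 0), (3, 5, 1), (5, 2, 0)]


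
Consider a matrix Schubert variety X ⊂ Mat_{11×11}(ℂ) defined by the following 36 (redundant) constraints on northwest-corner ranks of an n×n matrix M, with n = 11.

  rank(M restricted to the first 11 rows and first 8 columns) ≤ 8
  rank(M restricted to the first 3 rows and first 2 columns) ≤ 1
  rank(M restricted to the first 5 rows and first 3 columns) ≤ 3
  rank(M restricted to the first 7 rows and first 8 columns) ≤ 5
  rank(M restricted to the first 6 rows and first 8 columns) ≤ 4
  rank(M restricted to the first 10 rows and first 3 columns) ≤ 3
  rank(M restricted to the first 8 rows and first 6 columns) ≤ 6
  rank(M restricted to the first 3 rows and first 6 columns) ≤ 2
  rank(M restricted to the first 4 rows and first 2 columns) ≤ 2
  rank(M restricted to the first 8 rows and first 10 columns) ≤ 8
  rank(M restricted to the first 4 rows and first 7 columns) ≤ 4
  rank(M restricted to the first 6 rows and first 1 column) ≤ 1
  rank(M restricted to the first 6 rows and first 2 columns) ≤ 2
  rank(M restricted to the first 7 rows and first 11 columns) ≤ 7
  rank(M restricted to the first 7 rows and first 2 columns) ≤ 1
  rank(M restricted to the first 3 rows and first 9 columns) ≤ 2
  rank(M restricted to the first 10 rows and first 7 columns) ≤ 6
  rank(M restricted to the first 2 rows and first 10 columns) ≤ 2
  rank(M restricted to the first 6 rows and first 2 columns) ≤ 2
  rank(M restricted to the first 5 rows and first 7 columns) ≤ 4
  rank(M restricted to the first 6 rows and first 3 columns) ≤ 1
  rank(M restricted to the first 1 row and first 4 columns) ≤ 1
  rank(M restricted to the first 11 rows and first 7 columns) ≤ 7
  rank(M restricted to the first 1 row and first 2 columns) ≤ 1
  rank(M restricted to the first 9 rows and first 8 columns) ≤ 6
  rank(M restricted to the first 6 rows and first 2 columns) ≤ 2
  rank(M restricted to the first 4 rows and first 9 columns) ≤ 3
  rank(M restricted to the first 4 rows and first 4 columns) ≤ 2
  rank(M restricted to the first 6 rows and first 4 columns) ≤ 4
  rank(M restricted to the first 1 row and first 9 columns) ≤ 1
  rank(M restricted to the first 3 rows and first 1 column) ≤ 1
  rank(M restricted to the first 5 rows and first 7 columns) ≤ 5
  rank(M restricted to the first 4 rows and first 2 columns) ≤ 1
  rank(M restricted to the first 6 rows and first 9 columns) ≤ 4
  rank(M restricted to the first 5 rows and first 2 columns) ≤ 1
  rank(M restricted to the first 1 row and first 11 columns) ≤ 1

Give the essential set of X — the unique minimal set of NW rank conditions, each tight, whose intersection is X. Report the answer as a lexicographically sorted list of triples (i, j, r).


Computing R[i][j] = min implied NW-rank bound (n=11, 36 conditions):

  i=1: 1, 1, 1, 1, 1, 1, 1, 1, 1, 1, 1
  i=2: 1, 1, 1, 2, 2, 2, 2, 2, 2, 2, 2
  i=3: 1, 1, 1, 2, 2, 2, 2, 2, 2, 3, 3
  i=4: 1, 1, 1, 2, 3, 3, 3, 3, 3, 4, 4
  i=5: 1, 1, 1, 2, 3, 4, 4, 4, 4, 5, 5
  i=6: 1, 1, 1, 2, 3, 4, 4, 4, 4, 5, 6
  i=7: 1, 1, 2, 3, 4, 5, 5, 5, 5, 6, 7
  i=8: 1, 2, 3, 4, 5, 6, 6, 6, 6, 7, 8
  i=9: 1, 2, 3, 4, 5, 6, 6, 6, 7, 8, 9
  i=10: 1, 2, 3, 4, 5, 6, 6, 7, 8, 9, 10
  i=11: 1, 2, 3, 4, 5, 6, 7, 8, 9, 10, 11

hence w(1..11) = (1, 4, 10, 5, 6, 11, 3, 2, 9, 8, 7).

D(w) has 22 cells with 6 SE-corners; essential set:

[(3, 9, 2), (6, 3, 1), (6, 9, 4), (7, 2, 1), (9, 8, 6), (10, 7, 6)]


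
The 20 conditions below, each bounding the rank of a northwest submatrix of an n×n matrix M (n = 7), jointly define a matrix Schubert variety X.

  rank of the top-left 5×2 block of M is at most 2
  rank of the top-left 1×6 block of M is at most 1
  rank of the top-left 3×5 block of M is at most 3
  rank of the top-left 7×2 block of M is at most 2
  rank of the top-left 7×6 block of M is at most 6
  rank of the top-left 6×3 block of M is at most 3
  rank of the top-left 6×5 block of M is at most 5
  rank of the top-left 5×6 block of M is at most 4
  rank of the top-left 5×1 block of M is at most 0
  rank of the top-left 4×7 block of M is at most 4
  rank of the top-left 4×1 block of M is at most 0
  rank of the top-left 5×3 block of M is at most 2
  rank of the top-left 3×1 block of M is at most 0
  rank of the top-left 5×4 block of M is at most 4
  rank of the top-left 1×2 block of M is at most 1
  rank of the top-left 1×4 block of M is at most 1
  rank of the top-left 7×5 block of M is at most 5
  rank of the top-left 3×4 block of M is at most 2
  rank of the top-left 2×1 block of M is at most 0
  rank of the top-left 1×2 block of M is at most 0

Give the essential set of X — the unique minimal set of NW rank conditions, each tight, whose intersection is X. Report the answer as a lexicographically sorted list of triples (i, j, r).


Rank table r_w(7×7) implied by the 20 constraints:

  R[1]: 0  0  1  1  1  1  1
  R[2]: 0  1  2  2  2  2  2
  R[3]: 0  1  2  2  3  3  3
  R[4]: 0  1  2  3  4  4  4
  R[5]: 0  1  2  3  4  4  5
  R[6]: 1  2  3  4  5  5  6
  R[7]: 1  2  3  4  5  6  7

reading off 1-entries of Δ²R: w = (3, 2, 5, 4, 7, 1, 6).

4 SE-corners of the 8-cell Rothe diagram give Ess(w):

[(1, 2, 0), (3, 4, 2), (5, 1, 0), (5, 6, 4)]


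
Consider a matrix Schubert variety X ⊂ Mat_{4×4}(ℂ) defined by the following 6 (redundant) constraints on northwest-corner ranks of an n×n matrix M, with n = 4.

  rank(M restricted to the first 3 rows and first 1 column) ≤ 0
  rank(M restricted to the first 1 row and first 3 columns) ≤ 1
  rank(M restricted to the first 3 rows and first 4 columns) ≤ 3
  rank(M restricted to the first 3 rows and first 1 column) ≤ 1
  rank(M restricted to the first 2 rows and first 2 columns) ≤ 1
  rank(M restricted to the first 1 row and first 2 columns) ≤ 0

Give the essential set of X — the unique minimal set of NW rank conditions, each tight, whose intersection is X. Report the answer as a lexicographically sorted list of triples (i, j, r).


Propagating the 6 rank bounds to every northwest block:

  0 0 1 1
  0 1 2 2
  0 1 2 3
  1 2 3 4

so w = (3, 2, 4, 1).

Fulton essential set (2 of the 4 Rothe cells):

[(1, 2, 0), (3, 1, 0)]


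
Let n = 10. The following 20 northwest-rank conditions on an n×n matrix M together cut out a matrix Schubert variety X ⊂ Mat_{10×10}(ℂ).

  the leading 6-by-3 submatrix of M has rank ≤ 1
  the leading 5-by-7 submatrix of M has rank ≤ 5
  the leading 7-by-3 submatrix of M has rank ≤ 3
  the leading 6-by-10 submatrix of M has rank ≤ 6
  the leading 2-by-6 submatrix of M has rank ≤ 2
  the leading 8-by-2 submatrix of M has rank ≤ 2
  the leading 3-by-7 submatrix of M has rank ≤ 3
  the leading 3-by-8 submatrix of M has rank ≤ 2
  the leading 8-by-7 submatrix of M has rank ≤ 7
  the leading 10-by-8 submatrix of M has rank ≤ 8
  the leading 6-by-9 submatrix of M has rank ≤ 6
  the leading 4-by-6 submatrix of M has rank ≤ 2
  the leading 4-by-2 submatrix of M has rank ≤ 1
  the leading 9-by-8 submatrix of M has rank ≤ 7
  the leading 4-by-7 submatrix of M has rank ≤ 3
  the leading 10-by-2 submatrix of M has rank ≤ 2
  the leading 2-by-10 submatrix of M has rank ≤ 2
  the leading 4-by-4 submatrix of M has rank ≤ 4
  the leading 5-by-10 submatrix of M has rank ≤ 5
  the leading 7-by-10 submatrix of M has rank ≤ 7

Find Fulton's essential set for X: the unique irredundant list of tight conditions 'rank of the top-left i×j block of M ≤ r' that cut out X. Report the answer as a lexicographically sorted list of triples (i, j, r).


Computing R[i][j] = min implied NW-rank bound (n=10, 20 conditions):

  R[1]: 1  1  1  1  1  1  1  1  1  1
  R[2]: 1  1  1  2  2  2  2  2  2  2
  R[3]: 1  1  1  2  2  2  2  2  3  3
  R[4]: 1  1  1  2  2  2  3  3  4  4
  R[5]: 1  1  1  2  3  3  4  4  5  5
  R[6]: 1  1  1  2  3  4  5  5  6  6
  R[7]: 1  2  2  3  4  5  6  6  7  7
  R[8]: 1  2  3  4  5  6  7  7  8  8
  R[9]: 1  2  3  4  5  6  7  7  8  9
  R[10]: 1  2  3  4  5  6  7  8  9  10

reading off 1-entries of Δ²R: w = (1, 4, 9, 7, 5, 6, 2, 3, 10, 8).

D(w) has 17 cells with 4 SE-corners; essential set:

[(3, 8, 2), (4, 6, 2), (6, 3, 1), (9, 8, 7)]


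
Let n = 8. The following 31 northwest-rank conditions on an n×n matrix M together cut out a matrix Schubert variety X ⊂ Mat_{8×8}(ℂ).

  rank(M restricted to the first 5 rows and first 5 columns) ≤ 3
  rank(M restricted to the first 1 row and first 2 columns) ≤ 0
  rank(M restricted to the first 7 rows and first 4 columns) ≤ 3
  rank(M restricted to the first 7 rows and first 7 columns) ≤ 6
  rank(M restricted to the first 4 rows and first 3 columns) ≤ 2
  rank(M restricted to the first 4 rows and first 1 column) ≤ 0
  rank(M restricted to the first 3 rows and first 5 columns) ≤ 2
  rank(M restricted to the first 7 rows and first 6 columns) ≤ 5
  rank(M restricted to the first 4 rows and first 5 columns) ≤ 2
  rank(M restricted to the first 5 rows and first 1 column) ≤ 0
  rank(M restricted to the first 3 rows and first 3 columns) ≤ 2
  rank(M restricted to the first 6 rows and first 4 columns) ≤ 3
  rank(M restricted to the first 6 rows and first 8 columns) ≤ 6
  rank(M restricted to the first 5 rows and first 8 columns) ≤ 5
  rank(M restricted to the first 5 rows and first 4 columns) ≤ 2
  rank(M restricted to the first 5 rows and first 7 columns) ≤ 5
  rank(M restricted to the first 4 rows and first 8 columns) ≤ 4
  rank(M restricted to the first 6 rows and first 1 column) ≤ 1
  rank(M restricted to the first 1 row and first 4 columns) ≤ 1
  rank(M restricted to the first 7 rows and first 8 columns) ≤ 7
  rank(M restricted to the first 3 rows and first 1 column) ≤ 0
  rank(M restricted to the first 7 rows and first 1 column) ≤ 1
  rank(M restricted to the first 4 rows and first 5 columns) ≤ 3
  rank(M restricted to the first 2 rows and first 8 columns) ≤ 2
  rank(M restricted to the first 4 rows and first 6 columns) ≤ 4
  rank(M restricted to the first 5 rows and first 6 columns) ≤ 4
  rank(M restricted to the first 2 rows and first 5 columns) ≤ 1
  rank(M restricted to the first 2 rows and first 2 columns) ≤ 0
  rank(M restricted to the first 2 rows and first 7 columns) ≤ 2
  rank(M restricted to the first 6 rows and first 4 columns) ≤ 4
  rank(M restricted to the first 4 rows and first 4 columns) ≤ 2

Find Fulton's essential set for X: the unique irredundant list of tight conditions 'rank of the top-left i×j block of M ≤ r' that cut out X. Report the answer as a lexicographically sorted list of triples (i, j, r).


Reconstructing r_w from the 31 given conditions:

  row 1: 0 | 0 | 1 | 1 | 1 | 1 | 1 | 1
  row 2: 0 | 0 | 1 | 1 | 1 | 2 | 2 | 2
  row 3: 0 | 1 | 2 | 2 | 2 | 3 | 3 | 3
  row 4: 0 | 1 | 2 | 2 | 2 | 3 | 4 | 4
  row 5: 0 | 1 | 2 | 2 | 3 | 4 | 5 | 5
  row 6: 1 | 2 | 3 | 3 | 4 | 5 | 6 | 6
  row 7: 1 | 2 | 3 | 3 | 4 | 5 | 6 | 7
  row 8: 1 | 2 | 3 | 4 | 5 | 6 | 7 | 8

so w = (3, 6, 2, 7, 5, 1, 8, 4).

Rothe diagram D(w) (13 cells), 6 SE-corners (essential conditions):

[(2, 2, 0), (2, 5, 1), (4, 5, 2), (5, 1, 0), (5, 4, 2), (7, 4, 3)]


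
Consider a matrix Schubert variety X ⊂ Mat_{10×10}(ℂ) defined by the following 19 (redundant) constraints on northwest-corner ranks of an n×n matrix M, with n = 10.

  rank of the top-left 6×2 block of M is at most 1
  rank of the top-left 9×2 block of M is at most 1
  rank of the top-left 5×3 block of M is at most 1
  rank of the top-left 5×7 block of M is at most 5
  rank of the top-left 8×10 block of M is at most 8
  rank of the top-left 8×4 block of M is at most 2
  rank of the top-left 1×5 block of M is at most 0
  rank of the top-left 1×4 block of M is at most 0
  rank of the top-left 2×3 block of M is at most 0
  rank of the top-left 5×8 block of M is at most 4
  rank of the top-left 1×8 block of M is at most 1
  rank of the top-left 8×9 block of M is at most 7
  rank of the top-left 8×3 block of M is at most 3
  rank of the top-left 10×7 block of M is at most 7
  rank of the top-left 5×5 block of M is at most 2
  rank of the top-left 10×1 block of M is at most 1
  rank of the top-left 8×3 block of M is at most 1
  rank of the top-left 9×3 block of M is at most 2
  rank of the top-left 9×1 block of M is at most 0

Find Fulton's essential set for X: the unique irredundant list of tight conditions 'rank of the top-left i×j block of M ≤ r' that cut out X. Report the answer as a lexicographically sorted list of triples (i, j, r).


Reconstructing r_w from the 19 given conditions:

  0  0  0  0  0  1  1  1  1  1
  0  0  0  1  1  2  2  2  2  2
  0  1  1  2  2  3  3  3  3  3
  0  1  1  2  2  3  4  4  4  4
  0  1  1  2  2  3  4  4  5  5
  0  1  1  2  3  4  5  5  6  6
  0  1  1  2  3  4  5  6  7  7
  0  1  1  2  3  4  5  6  7  8
  0  1  2  3  4  5  6  7  8  9
  1  2  3  4  5  6  7  8  9  10

second differences of R give the permutation w = (6, 4, 2, 7, 9, 5, 8, 10, 3, 1).

Rothe diagram D(w) (23 cells), 6 SE-corners (essential conditions):

[(1, 5, 0), (2, 3, 0), (5, 5, 2), (5, 8, 4), (8, 3, 1), (9, 1, 0)]


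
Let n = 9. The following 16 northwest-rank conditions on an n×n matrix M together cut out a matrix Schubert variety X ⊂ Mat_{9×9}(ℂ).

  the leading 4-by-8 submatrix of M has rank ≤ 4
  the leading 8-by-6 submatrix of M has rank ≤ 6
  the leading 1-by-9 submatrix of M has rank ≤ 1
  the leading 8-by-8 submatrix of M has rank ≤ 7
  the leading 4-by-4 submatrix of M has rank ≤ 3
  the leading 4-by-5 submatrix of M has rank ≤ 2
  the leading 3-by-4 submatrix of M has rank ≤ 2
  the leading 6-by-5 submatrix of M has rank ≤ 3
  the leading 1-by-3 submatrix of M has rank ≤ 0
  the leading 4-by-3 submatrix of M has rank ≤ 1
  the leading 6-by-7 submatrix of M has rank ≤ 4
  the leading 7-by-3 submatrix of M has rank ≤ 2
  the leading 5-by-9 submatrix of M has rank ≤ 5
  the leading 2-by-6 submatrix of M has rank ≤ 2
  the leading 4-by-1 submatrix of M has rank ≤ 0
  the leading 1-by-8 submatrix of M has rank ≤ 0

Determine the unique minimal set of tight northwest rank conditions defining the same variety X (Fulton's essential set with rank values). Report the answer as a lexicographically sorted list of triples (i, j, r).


Recovering R(i,j) via the rank-extension bound from the 16 conditions:

  0, 0, 0, 0, 0, 0, 0, 0, 1
  0, 1, 1, 1, 1, 1, 1, 1, 2
  0, 1, 1, 2, 2, 2, 2, 2, 3
  0, 1, 1, 2, 2, 3, 3, 3, 4
  1, 2, 2, 3, 3, 4, 4, 4, 5
  1, 2, 2, 3, 3, 4, 4, 5, 6
  1, 2, 2, 3, 4, 5, 5, 6, 7
  1, 2, 3, 4, 5, 6, 6, 7, 8
  1, 2, 3, 4, 5, 6, 7, 8, 9

reading off 1-entries of Δ²R: w = (9, 2, 4, 6, 1, 8, 5, 3, 7).

|D(w)|=18, |Ess(w)|=7:

[(1, 8, 0), (4, 1, 0), (4, 3, 1), (4, 5, 2), (6, 5, 3), (6, 7, 4), (7, 3, 2)]


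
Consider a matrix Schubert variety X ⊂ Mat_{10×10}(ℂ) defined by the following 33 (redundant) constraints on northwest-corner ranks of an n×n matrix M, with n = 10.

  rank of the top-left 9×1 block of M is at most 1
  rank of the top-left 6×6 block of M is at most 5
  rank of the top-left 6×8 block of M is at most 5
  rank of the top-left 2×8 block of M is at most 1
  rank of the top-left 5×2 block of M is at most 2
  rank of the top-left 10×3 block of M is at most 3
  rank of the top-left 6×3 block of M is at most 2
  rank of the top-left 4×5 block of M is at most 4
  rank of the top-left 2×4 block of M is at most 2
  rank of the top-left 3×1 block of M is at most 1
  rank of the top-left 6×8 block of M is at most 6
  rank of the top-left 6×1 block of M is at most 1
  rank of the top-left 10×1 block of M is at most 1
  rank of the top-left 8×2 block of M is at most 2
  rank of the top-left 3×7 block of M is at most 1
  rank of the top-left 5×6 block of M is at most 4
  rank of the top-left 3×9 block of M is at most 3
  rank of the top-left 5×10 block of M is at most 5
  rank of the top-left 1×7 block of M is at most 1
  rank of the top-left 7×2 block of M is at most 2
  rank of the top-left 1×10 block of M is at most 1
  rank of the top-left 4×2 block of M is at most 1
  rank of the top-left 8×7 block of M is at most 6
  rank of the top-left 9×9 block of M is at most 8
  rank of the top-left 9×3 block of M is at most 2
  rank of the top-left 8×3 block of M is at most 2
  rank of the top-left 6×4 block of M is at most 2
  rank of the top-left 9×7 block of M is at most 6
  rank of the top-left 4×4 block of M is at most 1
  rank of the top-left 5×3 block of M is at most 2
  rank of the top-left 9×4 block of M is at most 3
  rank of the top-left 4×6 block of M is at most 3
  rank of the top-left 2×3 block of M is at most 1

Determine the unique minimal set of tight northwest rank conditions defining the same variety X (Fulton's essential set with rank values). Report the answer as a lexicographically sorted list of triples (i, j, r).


Rank table r_w(10×10) implied by the 33 constraints:

  row 1: 1 | 1 | 1 | 1 | 1 | 1 | 1 | 1 | 1 | 1
  row 2: 1 | 1 | 1 | 1 | 1 | 1 | 1 | 1 | 2 | 2
  row 3: 1 | 1 | 1 | 1 | 1 | 1 | 1 | 2 | 3 | 3
  row 4: 1 | 1 | 1 | 1 | 2 | 2 | 2 | 3 | 4 | 4
  row 5: 1 | 2 | 2 | 2 | 3 | 3 | 3 | 4 | 5 | 5
  row 6: 1 | 2 | 2 | 2 | 3 | 4 | 4 | 5 | 6 | 6
  row 7: 1 | 2 | 2 | 3 | 4 | 5 | 5 | 6 | 7 | 7
  row 8: 1 | 2 | 2 | 3 | 4 | 5 | 6 | 7 | 8 | 8
  row 9: 1 | 2 | 2 | 3 | 4 | 5 | 6 | 7 | 8 | 9
  row 10: 1 | 2 | 3 | 4 | 5 | 6 | 7 | 8 | 9 | 10

second differences of R give the permutation w = (1, 9, 8, 5, 2, 6, 4, 7, 10, 3).

|D(w)|=21, |Ess(w)|=5:

[(2, 8, 1), (3, 7, 1), (4, 4, 1), (6, 4, 2), (9, 3, 2)]


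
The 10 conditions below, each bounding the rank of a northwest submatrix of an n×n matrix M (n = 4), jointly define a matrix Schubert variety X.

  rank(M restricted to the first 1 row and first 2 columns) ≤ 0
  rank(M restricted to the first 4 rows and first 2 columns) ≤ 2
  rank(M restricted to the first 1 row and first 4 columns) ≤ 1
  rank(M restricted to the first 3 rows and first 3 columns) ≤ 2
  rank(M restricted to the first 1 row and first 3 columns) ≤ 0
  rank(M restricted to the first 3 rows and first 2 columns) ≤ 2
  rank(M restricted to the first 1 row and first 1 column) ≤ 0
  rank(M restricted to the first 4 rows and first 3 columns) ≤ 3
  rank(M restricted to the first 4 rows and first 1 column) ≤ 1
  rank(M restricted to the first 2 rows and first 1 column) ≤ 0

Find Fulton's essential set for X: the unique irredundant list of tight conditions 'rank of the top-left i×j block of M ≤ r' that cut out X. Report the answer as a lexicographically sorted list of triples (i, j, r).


Recovering R(i,j) via the rank-extension bound from the 10 conditions:

  0 0 0 1
  0 1 1 2
  1 2 2 3
  1 2 3 4

so w = (4, 2, 1, 3).

D(w) has 4 cells with 2 SE-corners; essential set:

[(1, 3, 0), (2, 1, 0)]


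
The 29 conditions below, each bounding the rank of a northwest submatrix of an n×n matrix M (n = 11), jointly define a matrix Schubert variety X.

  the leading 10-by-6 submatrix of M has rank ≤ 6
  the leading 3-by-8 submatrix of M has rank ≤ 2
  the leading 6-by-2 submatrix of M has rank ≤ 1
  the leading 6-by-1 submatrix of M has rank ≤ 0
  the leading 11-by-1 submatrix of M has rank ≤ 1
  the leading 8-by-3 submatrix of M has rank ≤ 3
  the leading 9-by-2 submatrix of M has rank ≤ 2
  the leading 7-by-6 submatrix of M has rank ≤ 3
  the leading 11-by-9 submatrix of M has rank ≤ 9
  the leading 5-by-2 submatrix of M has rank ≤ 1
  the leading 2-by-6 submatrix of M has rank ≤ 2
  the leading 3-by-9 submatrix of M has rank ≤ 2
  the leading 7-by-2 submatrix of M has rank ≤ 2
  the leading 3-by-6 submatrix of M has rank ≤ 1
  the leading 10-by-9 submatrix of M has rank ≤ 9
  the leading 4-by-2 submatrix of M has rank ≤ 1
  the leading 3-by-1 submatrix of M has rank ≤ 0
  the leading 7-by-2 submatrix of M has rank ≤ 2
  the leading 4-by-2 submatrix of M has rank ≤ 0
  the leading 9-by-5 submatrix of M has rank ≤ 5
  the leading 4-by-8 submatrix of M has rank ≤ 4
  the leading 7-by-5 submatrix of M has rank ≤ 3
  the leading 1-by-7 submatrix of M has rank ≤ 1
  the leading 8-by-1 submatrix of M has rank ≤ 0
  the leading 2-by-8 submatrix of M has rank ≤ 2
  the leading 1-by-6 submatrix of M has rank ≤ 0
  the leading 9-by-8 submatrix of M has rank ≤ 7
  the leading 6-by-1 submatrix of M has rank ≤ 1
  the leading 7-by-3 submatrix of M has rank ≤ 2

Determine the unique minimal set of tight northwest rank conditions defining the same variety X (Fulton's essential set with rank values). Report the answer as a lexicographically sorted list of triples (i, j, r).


Reconstructing r_w from the 29 given conditions:

  0 0 0 0 0 0 1 1 1 1 1
  0 0 1 1 1 1 2 2 2 2 2
  0 0 1 1 1 1 2 2 2 3 3
  0 0 1 2 2 2 3 3 3 4 4
  0 1 2 3 3 3 4 4 4 5 5
  0 1 2 3 3 3 4 5 5 6 6
  0 1 2 3 3 3 4 5 6 7 7
  0 1 2 3 4 4 5 6 7 8 8
  1 2 3 4 5 5 6 7 8 9 9
  1 2 3 4 5 6 7 8 9 10 10
  1 2 3 4 5 6 7 8 9 10 11

the unique w with this rank table is (7, 3, 10, 4, 2, 8, 9, 5, 1, 6, 11).

ℓ(w)=25; the 6 essential cells (i,j,r):

[(1, 6, 0), (3, 6, 1), (3, 9, 2), (4, 2, 0), (7, 6, 3), (8, 1, 0)]


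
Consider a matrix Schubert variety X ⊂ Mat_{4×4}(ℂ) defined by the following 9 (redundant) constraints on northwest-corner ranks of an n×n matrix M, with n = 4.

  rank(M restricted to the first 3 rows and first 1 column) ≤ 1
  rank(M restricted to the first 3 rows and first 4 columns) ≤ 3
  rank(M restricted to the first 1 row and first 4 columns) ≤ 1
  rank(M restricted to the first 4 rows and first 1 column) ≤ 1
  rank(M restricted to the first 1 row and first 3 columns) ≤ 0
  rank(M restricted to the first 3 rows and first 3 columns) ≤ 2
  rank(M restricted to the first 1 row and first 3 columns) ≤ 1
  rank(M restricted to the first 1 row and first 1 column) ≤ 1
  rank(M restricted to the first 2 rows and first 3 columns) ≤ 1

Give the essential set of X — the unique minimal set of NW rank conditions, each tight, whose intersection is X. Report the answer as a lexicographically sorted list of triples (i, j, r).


Rank table r_w(4×4) implied by the 9 constraints:

  row 1: 0 0 0 1
  row 2: 1 1 1 2
  row 3: 1 2 2 3
  row 4: 1 2 3 4

hence w(1..4) = (4, 1, 2, 3).

D(w) has 3 cells with 1 SE-corner; essential set:

[(1, 3, 0)]


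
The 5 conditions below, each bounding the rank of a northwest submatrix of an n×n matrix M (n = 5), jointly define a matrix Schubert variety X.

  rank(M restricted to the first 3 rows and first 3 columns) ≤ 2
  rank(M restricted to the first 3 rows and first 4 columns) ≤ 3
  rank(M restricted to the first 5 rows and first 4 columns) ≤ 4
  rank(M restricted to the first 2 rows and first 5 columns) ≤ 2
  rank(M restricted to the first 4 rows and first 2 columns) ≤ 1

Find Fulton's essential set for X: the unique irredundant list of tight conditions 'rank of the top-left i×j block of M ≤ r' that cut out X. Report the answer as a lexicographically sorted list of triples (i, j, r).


Computing R[i][j] = min implied NW-rank bound (n=5, 5 conditions):

  row 1: 1 | 1 | 1 | 1 | 1
  row 2: 1 | 1 | 2 | 2 | 2
  row 3: 1 | 1 | 2 | 3 | 3
  row 4: 1 | 1 | 2 | 3 | 4
  row 5: 1 | 2 | 3 | 4 | 5

hence w(1..5) = (1, 3, 4, 5, 2).

ℓ(w)=3; the 1 essential cell (i,j,r):

[(4, 2, 1)]


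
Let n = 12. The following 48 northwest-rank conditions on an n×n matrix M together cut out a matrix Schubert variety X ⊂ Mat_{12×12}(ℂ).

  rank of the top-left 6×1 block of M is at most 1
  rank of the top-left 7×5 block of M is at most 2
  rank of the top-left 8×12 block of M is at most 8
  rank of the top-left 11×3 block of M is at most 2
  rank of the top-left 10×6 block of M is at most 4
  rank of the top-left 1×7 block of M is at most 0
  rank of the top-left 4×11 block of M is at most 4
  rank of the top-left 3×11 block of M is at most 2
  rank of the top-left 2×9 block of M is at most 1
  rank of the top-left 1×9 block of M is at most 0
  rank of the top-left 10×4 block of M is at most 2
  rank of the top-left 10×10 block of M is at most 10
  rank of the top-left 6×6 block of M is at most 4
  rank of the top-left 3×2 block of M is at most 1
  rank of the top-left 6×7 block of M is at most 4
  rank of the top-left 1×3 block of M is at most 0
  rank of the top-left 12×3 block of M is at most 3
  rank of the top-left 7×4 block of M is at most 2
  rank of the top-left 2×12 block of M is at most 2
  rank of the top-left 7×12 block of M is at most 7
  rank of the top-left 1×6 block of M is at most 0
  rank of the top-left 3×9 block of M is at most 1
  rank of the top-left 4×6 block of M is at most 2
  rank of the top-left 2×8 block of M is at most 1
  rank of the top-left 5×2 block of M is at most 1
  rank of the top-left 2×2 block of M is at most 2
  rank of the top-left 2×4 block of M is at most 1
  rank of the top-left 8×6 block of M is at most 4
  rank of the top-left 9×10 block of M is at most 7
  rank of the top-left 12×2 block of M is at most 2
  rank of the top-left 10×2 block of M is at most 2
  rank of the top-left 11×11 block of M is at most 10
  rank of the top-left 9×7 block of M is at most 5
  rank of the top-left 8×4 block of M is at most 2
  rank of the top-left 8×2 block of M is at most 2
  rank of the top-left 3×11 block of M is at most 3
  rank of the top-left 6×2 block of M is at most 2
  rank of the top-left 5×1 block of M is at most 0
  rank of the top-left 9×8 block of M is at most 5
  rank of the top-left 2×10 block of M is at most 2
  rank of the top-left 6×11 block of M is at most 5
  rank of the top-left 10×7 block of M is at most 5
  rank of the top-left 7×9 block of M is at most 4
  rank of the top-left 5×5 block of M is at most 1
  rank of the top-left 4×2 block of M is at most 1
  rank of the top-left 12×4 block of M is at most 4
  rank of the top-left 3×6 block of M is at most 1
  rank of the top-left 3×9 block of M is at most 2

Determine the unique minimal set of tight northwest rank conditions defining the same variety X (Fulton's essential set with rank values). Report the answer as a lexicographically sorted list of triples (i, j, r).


The tightest implied rank at each (i,j), from the 48 conditions:

  row 1: 0  0  0  0  0  0  0  0  0  1  1  1
  row 2: 0  1  1  1  1  1  1  1  1  2  2  2
  row 3: 0  1  1  1  1  1  1  1  1  2  2  3
  row 4: 0  1  1  1  1  2  2  2  2  3  3  4
  row 5: 0  1  1  1  1  2  3  3  3  4  4  5
  row 6: 1  2  2  2  2  3  4  4  4  5  5  6
  row 7: 1  2  2  2  2  3  4  4  4  5  6  7
  row 8: 1  2  2  2  3  4  5  5  5  6  7  8
  row 9: 1  2  2  2  3  4  5  5  6  7  8  9
  row 10: 1  2  2  2  3  4  5  6  7  8  9  10
  row 11: 1  2  2  3  4  5  6  7  8  9  10  11
  row 12: 1  2  3  4  5  6  7  8  9  10  11  12

reading off 1-entries of Δ²R: w = (10, 2, 12, 6, 7, 1, 11, 5, 9, 8, 4, 3).

Rothe diagram D(w) (40 cells), 10 SE-corners (essential conditions):

[(1, 9, 0), (3, 9, 1), (3, 11, 2), (5, 1, 0), (5, 5, 1), (7, 5, 2), (7, 9, 4), (9, 8, 5), (10, 4, 2), (11, 3, 2)]


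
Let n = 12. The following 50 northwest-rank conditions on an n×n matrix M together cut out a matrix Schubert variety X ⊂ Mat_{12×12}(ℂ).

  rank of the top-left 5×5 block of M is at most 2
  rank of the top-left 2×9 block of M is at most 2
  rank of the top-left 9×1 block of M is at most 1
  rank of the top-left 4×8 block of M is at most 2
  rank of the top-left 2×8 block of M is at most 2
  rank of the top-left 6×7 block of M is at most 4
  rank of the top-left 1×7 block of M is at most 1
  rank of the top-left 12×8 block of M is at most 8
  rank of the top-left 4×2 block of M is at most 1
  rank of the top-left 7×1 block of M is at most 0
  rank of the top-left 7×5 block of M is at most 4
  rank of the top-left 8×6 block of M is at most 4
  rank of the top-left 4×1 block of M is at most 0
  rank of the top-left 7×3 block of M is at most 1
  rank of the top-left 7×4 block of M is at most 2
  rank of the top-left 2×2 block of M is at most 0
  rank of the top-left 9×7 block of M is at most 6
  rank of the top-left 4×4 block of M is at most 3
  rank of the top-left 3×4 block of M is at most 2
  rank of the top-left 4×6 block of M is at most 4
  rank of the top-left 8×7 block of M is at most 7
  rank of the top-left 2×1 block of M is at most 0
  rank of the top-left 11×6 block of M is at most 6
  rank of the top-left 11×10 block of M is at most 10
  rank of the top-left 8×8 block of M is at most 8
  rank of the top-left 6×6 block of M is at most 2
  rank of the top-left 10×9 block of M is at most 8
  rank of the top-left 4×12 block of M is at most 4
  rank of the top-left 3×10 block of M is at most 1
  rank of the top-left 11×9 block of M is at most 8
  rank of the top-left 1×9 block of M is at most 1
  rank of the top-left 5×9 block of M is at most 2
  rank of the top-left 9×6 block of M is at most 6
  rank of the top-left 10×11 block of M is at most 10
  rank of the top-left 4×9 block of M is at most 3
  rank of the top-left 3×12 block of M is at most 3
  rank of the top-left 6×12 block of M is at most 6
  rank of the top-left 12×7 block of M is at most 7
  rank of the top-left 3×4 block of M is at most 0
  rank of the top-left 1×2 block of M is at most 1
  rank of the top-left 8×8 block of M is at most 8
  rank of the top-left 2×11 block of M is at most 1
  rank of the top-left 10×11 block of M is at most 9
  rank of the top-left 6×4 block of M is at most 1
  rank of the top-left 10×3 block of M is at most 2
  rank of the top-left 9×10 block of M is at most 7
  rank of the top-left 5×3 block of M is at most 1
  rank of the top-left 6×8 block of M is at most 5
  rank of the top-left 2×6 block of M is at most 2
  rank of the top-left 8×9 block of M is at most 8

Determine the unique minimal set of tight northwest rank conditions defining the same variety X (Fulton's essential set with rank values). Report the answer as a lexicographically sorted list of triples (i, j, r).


Propagating the 50 rank bounds to every northwest block:

  R[1]: 0  0  0  0  1  1  1  1  1  1  1  1
  R[2]: 0  0  0  0  1  1  1  1  1  1  1  2
  R[3]: 0  0  0  0  1  1  1  1  1  1  2  3
  R[4]: 0  1  1  1  2  2  2  2  2  2  3  4
  R[5]: 0  1  1  1  2  2  2  2  2  3  4  5
  R[6]: 0  1  1  1  2  2  3  3  3  4  5  6
  R[7]: 0  1  1  2  3  3  4  4  4  5  6  7
  R[8]: 1  2  2  3  4  4  5  5  5  6  7  8
  R[9]: 1  2  2  3  4  5  6  6  6  7  8  9
  R[10]: 1  2  2  3  4  5  6  7  7  8  9  10
  R[11]: 1  2  3  4  5  6  7  8  8  9  10  11
  R[12]: 1  2  3  4  5  6  7  8  9  10  11  12

giving w = (5, 12, 11, 2, 10, 7, 4, 1, 6, 8, 3, 9) via Δ²R.

9 SE-corners of the 39-cell Rothe diagram give Ess(w):

[(2, 11, 1), (3, 4, 0), (3, 10, 1), (5, 9, 2), (6, 4, 1), (6, 6, 2), (7, 1, 0), (7, 3, 1), (10, 3, 2)]


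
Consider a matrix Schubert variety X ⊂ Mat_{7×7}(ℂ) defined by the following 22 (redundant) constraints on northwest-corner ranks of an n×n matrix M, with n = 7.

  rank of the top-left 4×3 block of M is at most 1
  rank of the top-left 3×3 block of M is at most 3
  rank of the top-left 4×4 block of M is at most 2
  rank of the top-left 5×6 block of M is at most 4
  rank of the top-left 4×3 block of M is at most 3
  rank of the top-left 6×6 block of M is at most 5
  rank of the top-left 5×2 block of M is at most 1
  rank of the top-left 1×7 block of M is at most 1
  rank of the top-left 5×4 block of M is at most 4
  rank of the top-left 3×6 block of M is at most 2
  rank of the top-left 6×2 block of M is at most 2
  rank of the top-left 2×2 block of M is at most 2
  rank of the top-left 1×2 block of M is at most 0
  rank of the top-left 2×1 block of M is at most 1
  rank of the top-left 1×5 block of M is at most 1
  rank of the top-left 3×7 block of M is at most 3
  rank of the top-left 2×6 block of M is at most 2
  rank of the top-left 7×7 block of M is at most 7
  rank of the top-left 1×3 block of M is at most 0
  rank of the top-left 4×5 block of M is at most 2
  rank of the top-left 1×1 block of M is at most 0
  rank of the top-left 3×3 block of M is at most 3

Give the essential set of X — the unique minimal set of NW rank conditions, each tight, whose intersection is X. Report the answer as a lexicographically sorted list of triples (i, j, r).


Computing R[i][j] = min implied NW-rank bound (n=7, 22 conditions):

  R[1]: 0, 0, 0, 1, 1, 1, 1
  R[2]: 1, 1, 1, 2, 2, 2, 2
  R[3]: 1, 1, 1, 2, 2, 2, 3
  R[4]: 1, 1, 1, 2, 2, 3, 4
  R[5]: 1, 1, 2, 3, 3, 4, 5
  R[6]: 1, 2, 3, 4, 4, 5, 6
  R[7]: 1, 2, 3, 4, 5, 6, 7

the unique w with this rank table is (4, 1, 7, 6, 3, 2, 5).

Fulton essential set (5 of the 11 Rothe cells):

[(1, 3, 0), (3, 6, 2), (4, 3, 1), (4, 5, 2), (5, 2, 1)]


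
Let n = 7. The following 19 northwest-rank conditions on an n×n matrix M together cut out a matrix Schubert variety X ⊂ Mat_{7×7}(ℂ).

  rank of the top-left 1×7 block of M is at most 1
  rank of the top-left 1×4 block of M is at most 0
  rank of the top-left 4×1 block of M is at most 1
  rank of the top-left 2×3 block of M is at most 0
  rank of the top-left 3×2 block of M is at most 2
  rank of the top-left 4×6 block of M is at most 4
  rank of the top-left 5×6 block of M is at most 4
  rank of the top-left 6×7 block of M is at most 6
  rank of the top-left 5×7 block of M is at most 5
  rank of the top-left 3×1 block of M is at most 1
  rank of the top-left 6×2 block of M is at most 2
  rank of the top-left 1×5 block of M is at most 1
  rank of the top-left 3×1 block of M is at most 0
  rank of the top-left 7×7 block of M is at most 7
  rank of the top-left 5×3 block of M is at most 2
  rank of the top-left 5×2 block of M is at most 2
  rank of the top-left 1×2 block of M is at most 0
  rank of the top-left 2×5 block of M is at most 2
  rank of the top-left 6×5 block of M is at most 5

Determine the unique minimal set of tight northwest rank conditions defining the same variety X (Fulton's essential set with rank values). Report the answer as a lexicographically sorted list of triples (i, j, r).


The tightest implied rank at each (i,j), from the 19 conditions:

  row 1: 0 | 0 | 0 | 0 | 1 | 1 | 1
  row 2: 0 | 0 | 0 | 1 | 2 | 2 | 2
  row 3: 0 | 1 | 1 | 2 | 3 | 3 | 3
  row 4: 1 | 2 | 2 | 3 | 4 | 4 | 4
  row 5: 1 | 2 | 2 | 3 | 4 | 4 | 5
  row 6: 1 | 2 | 3 | 4 | 5 | 5 | 6
  row 7: 1 | 2 | 3 | 4 | 5 | 6 | 7

second differences of R give the permutation w = (5, 4, 2, 1, 7, 3, 6).

Fulton essential set (5 of the 10 Rothe cells):

[(1, 4, 0), (2, 3, 0), (3, 1, 0), (5, 3, 2), (5, 6, 4)]
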